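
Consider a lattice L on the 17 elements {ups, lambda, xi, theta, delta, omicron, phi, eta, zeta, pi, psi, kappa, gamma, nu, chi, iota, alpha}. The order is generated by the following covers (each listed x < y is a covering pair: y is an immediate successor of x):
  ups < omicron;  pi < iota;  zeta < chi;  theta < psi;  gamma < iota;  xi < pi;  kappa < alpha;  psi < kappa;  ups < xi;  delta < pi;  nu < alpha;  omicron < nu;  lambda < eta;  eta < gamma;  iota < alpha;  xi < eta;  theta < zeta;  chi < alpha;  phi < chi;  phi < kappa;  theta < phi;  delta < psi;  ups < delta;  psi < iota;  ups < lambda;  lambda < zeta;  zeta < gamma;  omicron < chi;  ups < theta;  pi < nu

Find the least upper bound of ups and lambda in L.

Common upper bounds of {ups, lambda}: alpha, chi, eta, gamma, iota, lambda, zeta.
The least among these is lambda.

lambda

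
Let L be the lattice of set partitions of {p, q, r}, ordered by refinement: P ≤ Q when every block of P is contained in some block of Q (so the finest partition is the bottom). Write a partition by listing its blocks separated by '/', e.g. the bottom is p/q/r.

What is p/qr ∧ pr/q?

Common lower bounds of {p/qr, pr/q}: p/q/r.
The greatest among these is p/q/r.

p/q/r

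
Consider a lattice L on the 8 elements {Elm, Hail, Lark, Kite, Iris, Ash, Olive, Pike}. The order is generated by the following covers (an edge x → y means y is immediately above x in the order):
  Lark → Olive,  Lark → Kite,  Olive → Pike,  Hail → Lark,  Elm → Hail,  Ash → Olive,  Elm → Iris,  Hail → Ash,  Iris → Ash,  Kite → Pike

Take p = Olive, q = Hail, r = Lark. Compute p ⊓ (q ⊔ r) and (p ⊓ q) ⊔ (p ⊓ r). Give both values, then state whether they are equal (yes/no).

Lark; Lark; yes

q ⊔ r = Lark, so p ⊓ (q ⊔ r) = Olive ⊓ Lark = Lark.
p ⊓ q = Hail and p ⊓ r = Lark, so (p ⊓ q) ⊔ (p ⊓ r) = Hail ⊔ Lark = Lark.
Equal: yes.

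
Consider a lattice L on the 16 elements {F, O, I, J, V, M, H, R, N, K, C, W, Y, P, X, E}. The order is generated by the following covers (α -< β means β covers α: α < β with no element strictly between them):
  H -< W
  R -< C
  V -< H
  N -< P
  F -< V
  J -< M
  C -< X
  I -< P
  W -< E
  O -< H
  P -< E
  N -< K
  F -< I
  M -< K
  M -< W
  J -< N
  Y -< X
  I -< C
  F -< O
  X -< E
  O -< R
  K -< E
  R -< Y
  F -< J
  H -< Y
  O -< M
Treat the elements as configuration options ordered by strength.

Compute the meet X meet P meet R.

Common lower bounds of {X, P, R}: F.
The greatest among these is F.

F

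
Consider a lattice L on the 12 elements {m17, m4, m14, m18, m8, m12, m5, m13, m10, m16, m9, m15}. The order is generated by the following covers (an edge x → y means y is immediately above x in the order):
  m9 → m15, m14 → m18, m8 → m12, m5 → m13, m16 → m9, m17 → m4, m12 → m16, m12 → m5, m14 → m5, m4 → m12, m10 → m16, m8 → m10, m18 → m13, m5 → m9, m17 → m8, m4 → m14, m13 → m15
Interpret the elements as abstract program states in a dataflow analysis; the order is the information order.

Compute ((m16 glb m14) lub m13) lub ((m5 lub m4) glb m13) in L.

m16 ∧ m14 = m4
m4 ∨ m13 = m13
m5 ∨ m4 = m5
m5 ∧ m13 = m5
m13 ∨ m5 = m13

m13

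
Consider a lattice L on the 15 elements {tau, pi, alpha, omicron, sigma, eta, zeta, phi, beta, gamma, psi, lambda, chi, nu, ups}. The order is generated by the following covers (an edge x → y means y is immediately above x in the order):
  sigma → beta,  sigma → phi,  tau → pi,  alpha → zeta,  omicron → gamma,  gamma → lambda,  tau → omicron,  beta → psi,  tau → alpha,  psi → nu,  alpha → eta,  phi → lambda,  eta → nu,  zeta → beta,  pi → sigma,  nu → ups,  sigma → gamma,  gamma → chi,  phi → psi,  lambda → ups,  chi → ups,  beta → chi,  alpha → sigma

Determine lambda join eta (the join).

Common upper bounds of {lambda, eta}: ups.
The least among these is ups.

ups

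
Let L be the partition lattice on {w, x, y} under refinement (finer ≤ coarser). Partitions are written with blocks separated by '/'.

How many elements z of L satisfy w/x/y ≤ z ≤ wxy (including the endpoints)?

The interval [w/x/y, wxy] = {w/x/y, w/xy, wx/y, wxy, wy/x}, which has 5 elements.

5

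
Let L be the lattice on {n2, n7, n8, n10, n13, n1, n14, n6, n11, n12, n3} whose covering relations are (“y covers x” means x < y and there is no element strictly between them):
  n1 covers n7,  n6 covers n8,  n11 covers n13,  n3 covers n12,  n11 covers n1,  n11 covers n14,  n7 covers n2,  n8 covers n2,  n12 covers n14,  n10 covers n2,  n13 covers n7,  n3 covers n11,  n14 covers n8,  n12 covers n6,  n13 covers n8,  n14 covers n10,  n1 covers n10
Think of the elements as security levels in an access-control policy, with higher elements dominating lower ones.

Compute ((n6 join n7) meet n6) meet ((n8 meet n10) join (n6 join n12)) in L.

n6

n6 ∨ n7 = n3
n3 ∧ n6 = n6
n8 ∧ n10 = n2
n6 ∨ n12 = n12
n2 ∨ n12 = n12
n6 ∧ n12 = n6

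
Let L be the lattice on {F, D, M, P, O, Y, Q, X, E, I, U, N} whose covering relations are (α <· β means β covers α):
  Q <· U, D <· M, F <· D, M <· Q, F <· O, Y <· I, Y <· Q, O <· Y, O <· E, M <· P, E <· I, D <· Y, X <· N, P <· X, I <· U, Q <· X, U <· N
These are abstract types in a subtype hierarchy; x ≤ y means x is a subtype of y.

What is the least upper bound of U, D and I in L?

U

Common upper bounds of {U, D, I}: N, U.
The least among these is U.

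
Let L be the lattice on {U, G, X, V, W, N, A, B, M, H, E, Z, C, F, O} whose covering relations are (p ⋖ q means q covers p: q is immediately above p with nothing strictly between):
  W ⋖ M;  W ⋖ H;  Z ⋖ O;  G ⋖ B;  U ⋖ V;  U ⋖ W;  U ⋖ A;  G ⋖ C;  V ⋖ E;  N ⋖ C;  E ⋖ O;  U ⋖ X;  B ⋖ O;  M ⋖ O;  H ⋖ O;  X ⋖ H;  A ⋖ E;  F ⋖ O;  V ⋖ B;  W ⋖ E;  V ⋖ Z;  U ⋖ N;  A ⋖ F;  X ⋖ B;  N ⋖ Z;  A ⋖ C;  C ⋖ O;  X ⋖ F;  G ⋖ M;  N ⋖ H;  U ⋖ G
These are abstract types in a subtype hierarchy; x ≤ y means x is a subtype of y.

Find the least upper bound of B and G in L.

Common upper bounds of {B, G}: B, O.
The least among these is B.

B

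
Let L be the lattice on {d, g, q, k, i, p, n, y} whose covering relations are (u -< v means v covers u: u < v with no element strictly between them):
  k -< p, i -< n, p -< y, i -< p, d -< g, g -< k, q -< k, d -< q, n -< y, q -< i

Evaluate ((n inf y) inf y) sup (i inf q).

n ∧ y = n
n ∧ y = n
i ∧ q = q
n ∨ q = n

n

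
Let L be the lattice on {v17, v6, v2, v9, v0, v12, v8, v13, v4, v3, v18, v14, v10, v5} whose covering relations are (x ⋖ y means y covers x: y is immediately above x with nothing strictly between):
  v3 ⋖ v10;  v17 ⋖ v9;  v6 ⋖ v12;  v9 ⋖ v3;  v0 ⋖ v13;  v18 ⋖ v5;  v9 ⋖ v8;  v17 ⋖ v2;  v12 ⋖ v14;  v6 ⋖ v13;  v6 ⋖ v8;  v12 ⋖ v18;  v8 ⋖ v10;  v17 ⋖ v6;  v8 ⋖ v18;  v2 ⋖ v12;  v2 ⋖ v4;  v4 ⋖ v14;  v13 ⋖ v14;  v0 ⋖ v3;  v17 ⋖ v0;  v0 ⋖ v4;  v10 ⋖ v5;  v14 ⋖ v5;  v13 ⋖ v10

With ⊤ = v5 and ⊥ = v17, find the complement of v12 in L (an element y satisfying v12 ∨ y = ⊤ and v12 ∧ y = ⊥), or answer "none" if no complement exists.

v3

Need y with v12 ∨ y = v5 and v12 ∧ y = v17.
Checking each element gives: v3.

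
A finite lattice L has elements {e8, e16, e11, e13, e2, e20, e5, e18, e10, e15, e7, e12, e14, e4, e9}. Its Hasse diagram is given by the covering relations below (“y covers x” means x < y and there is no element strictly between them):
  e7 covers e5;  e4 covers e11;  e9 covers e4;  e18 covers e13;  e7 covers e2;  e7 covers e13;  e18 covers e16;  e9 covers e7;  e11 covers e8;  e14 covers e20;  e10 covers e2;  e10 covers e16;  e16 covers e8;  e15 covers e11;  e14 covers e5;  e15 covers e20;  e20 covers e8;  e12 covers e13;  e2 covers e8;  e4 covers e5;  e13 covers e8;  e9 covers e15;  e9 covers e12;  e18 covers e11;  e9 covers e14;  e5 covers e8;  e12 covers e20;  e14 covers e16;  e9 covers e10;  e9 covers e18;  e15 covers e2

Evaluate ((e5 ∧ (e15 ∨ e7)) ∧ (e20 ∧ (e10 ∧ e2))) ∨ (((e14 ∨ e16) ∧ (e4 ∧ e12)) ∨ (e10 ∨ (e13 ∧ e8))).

e15 ∨ e7 = e9
e5 ∧ e9 = e5
e10 ∧ e2 = e2
e20 ∧ e2 = e8
e5 ∧ e8 = e8
e14 ∨ e16 = e14
e4 ∧ e12 = e8
e14 ∧ e8 = e8
e13 ∧ e8 = e8
e10 ∨ e8 = e10
e8 ∨ e10 = e10
e8 ∨ e10 = e10

e10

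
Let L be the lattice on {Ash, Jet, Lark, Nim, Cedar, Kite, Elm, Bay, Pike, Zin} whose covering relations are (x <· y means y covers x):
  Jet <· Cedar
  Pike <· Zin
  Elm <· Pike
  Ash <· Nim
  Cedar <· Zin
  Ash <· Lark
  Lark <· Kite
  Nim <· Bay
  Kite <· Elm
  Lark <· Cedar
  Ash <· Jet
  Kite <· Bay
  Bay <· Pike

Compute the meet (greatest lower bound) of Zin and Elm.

Common lower bounds of {Zin, Elm}: Ash, Elm, Kite, Lark.
The greatest among these is Elm.

Elm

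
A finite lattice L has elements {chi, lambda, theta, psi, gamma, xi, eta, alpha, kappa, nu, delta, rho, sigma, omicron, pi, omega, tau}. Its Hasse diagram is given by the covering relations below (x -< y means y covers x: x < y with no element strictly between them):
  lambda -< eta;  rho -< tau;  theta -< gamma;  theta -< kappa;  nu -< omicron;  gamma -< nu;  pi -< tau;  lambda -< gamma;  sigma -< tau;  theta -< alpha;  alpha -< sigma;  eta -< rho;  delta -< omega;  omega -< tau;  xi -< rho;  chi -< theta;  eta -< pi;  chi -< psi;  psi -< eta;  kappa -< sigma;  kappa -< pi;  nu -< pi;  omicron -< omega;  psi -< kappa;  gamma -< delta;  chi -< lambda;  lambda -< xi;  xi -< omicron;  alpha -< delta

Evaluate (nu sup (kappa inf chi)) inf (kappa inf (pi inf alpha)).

theta

kappa ∧ chi = chi
nu ∨ chi = nu
pi ∧ alpha = theta
kappa ∧ theta = theta
nu ∧ theta = theta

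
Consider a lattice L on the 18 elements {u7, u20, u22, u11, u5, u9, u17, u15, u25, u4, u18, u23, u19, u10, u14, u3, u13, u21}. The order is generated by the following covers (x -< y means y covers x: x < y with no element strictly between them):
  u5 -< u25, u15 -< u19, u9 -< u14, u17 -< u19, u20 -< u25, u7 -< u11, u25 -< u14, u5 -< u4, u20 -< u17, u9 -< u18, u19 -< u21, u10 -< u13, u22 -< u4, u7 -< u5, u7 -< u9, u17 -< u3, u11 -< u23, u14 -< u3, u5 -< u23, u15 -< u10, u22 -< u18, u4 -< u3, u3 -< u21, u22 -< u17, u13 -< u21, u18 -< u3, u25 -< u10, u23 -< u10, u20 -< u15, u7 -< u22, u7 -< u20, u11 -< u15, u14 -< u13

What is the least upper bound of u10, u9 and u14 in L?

Common upper bounds of {u10, u9, u14}: u13, u21.
The least among these is u13.

u13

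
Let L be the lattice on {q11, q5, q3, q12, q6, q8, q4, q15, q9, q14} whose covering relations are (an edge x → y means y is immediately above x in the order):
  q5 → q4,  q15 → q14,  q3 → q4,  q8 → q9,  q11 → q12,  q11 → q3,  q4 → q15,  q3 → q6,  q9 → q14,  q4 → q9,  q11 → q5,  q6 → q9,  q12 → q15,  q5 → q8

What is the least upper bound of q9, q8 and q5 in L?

Common upper bounds of {q9, q8, q5}: q14, q9.
The least among these is q9.

q9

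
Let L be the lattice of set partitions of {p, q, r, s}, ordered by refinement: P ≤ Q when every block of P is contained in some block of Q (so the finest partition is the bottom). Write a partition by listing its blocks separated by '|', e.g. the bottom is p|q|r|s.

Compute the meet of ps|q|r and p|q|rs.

The meet (common refinement) of ps|q|r and p|q|rs intersects blocks pairwise, giving p|q|r|s.

p|q|r|s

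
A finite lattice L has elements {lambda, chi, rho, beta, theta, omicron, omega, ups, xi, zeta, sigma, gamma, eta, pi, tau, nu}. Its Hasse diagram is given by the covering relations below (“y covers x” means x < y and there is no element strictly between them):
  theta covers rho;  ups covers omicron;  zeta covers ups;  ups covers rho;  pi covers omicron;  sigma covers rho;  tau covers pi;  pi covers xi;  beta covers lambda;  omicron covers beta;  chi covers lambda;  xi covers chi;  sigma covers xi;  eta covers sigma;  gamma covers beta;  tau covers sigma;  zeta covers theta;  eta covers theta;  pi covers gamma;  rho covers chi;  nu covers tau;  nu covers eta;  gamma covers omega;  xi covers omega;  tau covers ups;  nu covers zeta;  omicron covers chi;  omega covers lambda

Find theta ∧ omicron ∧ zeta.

chi

Common lower bounds of {theta, omicron, zeta}: chi, lambda.
The greatest among these is chi.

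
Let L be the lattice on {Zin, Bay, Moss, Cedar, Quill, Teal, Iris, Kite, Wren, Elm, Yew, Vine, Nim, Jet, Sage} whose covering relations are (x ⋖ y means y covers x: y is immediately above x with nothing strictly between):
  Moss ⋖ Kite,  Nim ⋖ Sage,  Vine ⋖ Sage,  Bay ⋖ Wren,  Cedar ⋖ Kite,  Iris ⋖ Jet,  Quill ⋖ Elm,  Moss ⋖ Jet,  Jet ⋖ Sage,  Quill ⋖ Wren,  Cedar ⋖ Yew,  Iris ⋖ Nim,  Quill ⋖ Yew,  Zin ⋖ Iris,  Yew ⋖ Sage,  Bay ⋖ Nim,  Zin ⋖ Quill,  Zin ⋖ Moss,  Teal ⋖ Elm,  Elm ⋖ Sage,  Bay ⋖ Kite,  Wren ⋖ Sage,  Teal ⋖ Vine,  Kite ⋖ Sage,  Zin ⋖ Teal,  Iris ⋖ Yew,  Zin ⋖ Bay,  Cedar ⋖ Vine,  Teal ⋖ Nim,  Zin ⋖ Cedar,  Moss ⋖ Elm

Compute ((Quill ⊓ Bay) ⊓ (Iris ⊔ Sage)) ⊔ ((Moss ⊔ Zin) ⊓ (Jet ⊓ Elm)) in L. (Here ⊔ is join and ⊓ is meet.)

Moss

Quill ∧ Bay = Zin
Iris ∨ Sage = Sage
Zin ∧ Sage = Zin
Moss ∨ Zin = Moss
Jet ∧ Elm = Moss
Moss ∧ Moss = Moss
Zin ∨ Moss = Moss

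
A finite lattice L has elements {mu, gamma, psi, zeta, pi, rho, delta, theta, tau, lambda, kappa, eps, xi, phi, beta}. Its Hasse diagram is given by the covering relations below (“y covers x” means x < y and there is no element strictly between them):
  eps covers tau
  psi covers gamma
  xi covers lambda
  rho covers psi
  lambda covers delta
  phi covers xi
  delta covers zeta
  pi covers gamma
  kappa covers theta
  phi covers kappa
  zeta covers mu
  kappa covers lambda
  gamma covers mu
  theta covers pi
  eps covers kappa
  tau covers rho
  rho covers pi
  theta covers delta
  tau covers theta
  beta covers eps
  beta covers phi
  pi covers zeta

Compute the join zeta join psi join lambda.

eps

Common upper bounds of {zeta, psi, lambda}: beta, eps.
The least among these is eps.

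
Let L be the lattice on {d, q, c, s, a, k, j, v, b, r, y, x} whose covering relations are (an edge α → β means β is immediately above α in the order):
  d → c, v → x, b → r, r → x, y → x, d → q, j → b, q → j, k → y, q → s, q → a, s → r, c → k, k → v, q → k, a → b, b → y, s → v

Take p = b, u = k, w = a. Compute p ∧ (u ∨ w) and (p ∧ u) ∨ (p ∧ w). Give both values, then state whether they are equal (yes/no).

u ∨ w = y, so p ∧ (u ∨ w) = b ∧ y = b.
p ∧ u = q and p ∧ w = a, so (p ∧ u) ∨ (p ∧ w) = q ∨ a = a.
Equal: no.

b; a; no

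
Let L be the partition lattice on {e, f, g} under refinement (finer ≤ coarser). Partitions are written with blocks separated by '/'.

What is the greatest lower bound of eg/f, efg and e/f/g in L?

The meet (common refinement) of eg/f, efg, e/f/g intersects blocks pairwise, giving e/f/g.

e/f/g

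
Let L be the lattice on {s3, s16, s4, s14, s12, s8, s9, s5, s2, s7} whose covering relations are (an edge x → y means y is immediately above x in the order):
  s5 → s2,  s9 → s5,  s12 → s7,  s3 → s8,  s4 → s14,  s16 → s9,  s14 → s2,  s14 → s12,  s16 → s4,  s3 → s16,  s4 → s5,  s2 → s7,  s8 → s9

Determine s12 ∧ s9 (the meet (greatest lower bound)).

Common lower bounds of {s12, s9}: s16, s3.
The greatest among these is s16.

s16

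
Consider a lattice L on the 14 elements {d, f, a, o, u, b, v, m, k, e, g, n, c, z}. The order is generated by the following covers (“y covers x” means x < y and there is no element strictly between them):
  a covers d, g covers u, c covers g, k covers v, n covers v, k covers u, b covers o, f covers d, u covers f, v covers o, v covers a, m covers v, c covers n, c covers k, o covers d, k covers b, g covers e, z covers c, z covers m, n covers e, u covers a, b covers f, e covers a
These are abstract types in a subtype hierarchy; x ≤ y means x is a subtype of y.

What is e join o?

n

Common upper bounds of {e, o}: c, n, z.
The least among these is n.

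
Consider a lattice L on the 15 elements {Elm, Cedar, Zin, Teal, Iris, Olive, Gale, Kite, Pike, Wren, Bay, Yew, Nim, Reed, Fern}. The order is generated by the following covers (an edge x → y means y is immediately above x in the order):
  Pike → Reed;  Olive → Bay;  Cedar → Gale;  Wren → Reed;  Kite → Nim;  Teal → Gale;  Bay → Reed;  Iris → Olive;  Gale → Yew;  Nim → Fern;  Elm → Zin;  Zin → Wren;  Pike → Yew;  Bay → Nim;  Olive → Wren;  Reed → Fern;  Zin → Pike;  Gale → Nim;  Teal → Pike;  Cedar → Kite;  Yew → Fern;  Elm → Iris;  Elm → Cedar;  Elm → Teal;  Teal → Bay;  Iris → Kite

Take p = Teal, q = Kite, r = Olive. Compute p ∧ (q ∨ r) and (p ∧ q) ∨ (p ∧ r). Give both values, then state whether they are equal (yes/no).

Teal; Elm; no

q ∨ r = Nim, so p ∧ (q ∨ r) = Teal ∧ Nim = Teal.
p ∧ q = Elm and p ∧ r = Elm, so (p ∧ q) ∨ (p ∧ r) = Elm ∨ Elm = Elm.
Equal: no.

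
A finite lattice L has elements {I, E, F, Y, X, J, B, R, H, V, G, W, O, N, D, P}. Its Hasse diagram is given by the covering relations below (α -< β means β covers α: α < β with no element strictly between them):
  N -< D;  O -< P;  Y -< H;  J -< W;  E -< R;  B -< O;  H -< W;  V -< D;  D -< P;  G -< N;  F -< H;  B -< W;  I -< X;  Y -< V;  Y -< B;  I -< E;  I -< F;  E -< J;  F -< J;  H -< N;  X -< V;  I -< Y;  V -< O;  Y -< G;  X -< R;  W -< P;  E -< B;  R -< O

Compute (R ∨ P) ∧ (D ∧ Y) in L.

R ∨ P = P
D ∧ Y = Y
P ∧ Y = Y

Y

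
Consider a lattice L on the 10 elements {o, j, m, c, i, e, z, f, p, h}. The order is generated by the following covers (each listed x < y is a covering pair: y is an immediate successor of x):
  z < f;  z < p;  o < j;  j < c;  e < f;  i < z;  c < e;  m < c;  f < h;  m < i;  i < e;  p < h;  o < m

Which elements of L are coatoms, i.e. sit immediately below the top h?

The coatoms are exactly the elements covered by h: f, p.

f, p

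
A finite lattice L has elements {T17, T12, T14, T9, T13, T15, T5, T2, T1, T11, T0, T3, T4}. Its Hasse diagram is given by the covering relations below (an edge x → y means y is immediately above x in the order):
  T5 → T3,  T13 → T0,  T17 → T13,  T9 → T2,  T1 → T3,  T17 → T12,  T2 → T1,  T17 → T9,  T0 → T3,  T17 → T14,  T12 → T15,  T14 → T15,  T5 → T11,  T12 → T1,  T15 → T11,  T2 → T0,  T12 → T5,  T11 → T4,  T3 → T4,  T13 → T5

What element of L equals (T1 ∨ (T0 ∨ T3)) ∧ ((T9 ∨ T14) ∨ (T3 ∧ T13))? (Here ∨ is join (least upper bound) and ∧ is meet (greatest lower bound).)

T3

T0 ∨ T3 = T3
T1 ∨ T3 = T3
T9 ∨ T14 = T4
T3 ∧ T13 = T13
T4 ∨ T13 = T4
T3 ∧ T4 = T3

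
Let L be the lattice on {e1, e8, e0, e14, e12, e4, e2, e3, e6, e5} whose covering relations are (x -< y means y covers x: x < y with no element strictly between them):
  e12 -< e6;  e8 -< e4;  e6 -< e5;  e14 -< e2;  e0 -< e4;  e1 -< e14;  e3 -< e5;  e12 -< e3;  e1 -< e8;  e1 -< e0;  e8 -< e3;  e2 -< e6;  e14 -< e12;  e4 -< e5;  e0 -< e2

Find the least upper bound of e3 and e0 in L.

e5

Common upper bounds of {e3, e0}: e5.
The least among these is e5.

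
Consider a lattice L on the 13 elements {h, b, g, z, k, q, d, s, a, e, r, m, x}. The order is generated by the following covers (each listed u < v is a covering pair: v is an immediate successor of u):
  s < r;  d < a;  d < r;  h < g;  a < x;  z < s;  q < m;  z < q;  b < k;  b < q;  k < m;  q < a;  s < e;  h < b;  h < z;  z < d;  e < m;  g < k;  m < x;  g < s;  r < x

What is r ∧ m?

s

Common lower bounds of {r, m}: g, h, s, z.
The greatest among these is s.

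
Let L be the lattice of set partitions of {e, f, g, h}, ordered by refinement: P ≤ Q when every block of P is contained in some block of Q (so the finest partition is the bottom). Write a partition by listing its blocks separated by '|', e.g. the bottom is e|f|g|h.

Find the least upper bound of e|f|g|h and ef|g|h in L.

ef|g|h

The join of e|f|g|h and ef|g|h merges any blocks that overlap across the partitions, giving ef|g|h.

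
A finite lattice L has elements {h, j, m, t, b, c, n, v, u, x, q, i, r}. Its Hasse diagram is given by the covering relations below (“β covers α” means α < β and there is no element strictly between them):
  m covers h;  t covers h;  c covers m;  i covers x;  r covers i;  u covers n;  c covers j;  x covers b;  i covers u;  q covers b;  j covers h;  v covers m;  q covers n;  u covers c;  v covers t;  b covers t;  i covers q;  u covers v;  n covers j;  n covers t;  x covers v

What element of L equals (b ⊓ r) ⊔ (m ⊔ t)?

x

b ∧ r = b
m ∨ t = v
b ∨ v = x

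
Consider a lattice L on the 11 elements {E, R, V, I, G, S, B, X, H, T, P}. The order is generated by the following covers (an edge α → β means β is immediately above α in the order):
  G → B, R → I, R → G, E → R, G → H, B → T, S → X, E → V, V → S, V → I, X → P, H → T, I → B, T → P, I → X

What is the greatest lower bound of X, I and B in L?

I

Common lower bounds of {X, I, B}: E, I, R, V.
The greatest among these is I.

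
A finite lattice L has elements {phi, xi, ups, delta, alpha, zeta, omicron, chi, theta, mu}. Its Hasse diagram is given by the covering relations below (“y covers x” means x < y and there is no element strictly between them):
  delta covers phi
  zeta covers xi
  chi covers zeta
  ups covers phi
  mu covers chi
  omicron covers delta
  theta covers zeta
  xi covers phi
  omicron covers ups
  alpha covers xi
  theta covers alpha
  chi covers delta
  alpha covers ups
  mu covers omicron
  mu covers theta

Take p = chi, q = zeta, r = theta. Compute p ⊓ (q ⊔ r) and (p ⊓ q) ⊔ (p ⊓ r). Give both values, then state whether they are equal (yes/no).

q ⊔ r = theta, so p ⊓ (q ⊔ r) = chi ⊓ theta = zeta.
p ⊓ q = zeta and p ⊓ r = zeta, so (p ⊓ q) ⊔ (p ⊓ r) = zeta ⊔ zeta = zeta.
Equal: yes.

zeta; zeta; yes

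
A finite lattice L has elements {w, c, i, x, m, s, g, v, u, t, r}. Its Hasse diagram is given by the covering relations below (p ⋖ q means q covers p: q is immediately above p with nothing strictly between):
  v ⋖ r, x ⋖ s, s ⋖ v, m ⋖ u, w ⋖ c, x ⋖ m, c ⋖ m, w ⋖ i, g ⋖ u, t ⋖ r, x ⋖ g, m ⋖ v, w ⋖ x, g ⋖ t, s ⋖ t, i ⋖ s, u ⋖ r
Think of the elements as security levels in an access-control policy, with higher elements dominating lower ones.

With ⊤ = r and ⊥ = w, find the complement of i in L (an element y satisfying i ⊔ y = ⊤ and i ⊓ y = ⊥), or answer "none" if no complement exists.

u

Need y with i ∨ y = r and i ∧ y = w.
Checking each element gives: u.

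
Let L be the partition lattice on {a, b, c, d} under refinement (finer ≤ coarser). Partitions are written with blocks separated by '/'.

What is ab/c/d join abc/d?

Common upper bounds of {ab/c/d, abc/d}: abc/d, abcd.
The least among these is abc/d.

abc/d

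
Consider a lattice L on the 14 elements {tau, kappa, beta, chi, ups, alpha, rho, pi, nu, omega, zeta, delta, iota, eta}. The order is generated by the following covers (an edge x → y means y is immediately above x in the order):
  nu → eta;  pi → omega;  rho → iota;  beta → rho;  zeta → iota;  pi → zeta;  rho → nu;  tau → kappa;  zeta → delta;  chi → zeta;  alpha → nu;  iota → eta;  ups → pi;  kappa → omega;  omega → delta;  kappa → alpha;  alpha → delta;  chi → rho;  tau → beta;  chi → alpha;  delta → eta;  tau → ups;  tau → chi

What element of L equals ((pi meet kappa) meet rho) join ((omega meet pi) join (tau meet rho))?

pi ∧ kappa = tau
tau ∧ rho = tau
omega ∧ pi = pi
tau ∧ rho = tau
pi ∨ tau = pi
tau ∨ pi = pi

pi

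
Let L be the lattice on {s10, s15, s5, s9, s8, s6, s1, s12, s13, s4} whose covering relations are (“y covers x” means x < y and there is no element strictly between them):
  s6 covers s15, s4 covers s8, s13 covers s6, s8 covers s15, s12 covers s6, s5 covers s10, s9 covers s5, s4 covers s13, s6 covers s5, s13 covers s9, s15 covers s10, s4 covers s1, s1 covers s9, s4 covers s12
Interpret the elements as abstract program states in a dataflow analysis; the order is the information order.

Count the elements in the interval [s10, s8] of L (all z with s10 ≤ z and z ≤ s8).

3

The interval [s10, s8] = {s10, s15, s8}, which has 3 elements.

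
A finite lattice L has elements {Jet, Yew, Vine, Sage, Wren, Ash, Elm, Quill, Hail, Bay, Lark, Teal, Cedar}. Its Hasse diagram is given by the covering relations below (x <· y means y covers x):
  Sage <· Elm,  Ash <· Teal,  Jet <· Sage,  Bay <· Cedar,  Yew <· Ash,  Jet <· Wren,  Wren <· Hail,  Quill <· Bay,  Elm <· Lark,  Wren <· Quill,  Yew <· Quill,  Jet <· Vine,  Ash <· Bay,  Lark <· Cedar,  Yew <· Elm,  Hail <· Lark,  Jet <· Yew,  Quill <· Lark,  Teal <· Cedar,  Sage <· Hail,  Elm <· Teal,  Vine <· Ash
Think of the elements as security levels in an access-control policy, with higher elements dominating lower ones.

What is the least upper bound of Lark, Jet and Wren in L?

Common upper bounds of {Lark, Jet, Wren}: Cedar, Lark.
The least among these is Lark.

Lark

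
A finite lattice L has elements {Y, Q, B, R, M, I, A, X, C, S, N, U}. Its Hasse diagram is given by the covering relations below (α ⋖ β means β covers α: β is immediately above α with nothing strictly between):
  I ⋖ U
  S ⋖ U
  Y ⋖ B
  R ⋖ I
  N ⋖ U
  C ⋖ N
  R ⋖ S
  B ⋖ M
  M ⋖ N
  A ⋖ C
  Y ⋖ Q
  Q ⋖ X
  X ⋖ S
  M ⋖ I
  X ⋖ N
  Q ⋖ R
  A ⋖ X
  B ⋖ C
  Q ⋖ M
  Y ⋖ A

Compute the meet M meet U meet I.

M

Common lower bounds of {M, U, I}: B, M, Q, Y.
The greatest among these is M.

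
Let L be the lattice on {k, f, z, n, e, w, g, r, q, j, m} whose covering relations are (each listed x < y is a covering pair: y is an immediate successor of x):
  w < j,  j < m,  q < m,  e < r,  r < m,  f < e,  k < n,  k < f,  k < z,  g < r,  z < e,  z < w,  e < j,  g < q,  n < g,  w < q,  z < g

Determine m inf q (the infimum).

q

Common lower bounds of {m, q}: g, k, n, q, w, z.
The greatest among these is q.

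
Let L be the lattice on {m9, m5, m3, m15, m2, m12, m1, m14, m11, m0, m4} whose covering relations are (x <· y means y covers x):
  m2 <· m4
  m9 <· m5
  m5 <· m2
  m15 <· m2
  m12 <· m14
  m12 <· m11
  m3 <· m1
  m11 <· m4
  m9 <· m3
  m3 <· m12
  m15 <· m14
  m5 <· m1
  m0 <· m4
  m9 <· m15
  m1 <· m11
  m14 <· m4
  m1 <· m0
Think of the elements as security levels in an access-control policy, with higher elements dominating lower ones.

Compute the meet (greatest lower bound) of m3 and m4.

m3

Common lower bounds of {m3, m4}: m3, m9.
The greatest among these is m3.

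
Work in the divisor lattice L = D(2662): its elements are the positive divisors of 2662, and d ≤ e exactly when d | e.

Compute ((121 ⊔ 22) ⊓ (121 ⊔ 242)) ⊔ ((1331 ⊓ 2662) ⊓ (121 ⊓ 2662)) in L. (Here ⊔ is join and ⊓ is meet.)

121 ∨ 22 = 242
121 ∨ 242 = 242
242 ∧ 242 = 242
1331 ∧ 2662 = 1331
121 ∧ 2662 = 121
1331 ∧ 121 = 121
242 ∨ 121 = 242

242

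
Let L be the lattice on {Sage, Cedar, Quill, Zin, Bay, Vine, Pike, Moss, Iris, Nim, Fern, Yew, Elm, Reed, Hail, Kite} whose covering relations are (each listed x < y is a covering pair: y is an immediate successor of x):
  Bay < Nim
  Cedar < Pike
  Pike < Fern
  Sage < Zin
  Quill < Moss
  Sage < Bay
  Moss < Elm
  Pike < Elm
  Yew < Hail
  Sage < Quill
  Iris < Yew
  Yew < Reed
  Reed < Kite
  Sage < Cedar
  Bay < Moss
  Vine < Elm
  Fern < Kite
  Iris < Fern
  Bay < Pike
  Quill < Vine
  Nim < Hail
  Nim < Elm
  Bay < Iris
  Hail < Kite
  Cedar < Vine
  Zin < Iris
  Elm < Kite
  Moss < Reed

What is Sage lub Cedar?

Cedar

Common upper bounds of {Sage, Cedar}: Cedar, Elm, Fern, Kite, Pike, Vine.
The least among these is Cedar.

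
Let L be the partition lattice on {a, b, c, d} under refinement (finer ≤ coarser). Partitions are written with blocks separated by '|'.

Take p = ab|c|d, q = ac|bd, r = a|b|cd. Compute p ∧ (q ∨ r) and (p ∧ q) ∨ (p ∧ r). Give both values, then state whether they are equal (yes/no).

q ∨ r = abcd, so p ∧ (q ∨ r) = ab|c|d ∧ abcd = ab|c|d.
p ∧ q = a|b|c|d and p ∧ r = a|b|c|d, so (p ∧ q) ∨ (p ∧ r) = a|b|c|d ∨ a|b|c|d = a|b|c|d.
Equal: no.

ab|c|d; a|b|c|d; no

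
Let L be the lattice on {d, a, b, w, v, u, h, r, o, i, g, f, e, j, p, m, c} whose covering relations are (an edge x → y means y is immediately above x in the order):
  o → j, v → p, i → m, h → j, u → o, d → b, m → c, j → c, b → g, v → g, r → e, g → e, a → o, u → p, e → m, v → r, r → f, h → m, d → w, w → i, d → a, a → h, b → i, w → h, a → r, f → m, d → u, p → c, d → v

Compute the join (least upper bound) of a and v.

r

Common upper bounds of {a, v}: c, e, f, m, r.
The least among these is r.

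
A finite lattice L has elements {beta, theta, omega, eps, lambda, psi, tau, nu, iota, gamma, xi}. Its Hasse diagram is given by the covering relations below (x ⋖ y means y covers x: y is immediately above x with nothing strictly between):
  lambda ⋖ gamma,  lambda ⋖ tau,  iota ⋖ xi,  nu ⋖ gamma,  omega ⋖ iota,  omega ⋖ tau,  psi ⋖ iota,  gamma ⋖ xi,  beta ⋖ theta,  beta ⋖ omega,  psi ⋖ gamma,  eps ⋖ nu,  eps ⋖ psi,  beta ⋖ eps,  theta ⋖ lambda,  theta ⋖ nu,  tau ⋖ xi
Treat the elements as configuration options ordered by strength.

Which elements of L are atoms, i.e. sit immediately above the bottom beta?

The atoms are exactly the elements that cover beta: eps, omega, theta.

eps, omega, theta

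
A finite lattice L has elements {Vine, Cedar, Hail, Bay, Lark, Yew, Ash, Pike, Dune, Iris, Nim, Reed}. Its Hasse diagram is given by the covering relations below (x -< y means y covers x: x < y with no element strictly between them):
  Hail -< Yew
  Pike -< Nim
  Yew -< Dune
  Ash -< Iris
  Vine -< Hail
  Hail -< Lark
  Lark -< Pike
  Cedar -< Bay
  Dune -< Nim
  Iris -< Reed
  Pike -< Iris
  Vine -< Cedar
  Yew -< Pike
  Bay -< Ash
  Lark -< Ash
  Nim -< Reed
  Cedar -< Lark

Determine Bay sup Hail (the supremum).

Common upper bounds of {Bay, Hail}: Ash, Iris, Reed.
The least among these is Ash.

Ash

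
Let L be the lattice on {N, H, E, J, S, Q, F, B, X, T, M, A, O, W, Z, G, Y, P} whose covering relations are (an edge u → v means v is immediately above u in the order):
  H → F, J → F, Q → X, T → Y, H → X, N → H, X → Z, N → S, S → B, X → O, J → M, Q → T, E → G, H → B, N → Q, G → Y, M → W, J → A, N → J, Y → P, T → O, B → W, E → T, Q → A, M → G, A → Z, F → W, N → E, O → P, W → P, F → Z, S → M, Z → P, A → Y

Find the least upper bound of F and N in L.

Common upper bounds of {F, N}: F, P, W, Z.
The least among these is F.

F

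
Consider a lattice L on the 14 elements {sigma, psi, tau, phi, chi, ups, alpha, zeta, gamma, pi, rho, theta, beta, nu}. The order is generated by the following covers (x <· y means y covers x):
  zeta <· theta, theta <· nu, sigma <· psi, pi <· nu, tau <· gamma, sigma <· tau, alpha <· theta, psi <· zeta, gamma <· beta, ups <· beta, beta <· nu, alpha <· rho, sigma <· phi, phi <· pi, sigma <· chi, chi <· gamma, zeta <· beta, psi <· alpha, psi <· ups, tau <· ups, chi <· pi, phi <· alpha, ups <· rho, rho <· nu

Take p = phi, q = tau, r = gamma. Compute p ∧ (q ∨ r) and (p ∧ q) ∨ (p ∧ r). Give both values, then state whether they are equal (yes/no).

q ∨ r = gamma, so p ∧ (q ∨ r) = phi ∧ gamma = sigma.
p ∧ q = sigma and p ∧ r = sigma, so (p ∧ q) ∨ (p ∧ r) = sigma ∨ sigma = sigma.
Equal: yes.

sigma; sigma; yes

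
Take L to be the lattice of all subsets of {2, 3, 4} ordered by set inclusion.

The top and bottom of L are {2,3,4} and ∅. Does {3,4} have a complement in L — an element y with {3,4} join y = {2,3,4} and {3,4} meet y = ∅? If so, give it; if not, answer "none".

{2}

Need y with {3,4} ∨ y = {2,3,4} and {3,4} ∧ y = ∅.
Checking each element gives: {2}.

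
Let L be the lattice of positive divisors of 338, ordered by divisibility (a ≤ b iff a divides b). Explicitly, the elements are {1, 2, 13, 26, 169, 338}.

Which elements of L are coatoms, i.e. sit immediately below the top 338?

The coatoms are exactly the elements covered by 338: 169, 26.

169, 26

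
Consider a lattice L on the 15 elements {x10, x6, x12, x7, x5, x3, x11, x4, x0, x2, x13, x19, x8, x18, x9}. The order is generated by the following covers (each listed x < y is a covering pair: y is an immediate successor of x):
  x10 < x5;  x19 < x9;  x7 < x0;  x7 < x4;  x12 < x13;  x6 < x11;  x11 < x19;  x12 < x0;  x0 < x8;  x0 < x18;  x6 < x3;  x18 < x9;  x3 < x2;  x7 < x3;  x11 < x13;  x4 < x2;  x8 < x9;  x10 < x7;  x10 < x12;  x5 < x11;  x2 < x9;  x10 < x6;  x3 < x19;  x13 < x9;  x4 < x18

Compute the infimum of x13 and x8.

Common lower bounds of {x13, x8}: x10, x12.
The greatest among these is x12.

x12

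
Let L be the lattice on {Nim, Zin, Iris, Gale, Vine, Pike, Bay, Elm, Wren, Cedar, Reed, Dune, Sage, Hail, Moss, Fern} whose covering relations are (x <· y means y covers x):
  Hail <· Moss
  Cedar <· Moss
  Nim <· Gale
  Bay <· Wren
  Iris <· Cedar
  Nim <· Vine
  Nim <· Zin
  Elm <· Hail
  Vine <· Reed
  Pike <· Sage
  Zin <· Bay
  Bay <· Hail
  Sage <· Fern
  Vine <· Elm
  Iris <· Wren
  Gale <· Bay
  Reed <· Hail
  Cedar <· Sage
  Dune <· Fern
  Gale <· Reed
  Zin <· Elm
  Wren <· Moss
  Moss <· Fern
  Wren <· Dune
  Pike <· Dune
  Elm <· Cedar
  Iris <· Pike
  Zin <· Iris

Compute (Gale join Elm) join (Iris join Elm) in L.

Moss

Gale ∨ Elm = Hail
Iris ∨ Elm = Cedar
Hail ∨ Cedar = Moss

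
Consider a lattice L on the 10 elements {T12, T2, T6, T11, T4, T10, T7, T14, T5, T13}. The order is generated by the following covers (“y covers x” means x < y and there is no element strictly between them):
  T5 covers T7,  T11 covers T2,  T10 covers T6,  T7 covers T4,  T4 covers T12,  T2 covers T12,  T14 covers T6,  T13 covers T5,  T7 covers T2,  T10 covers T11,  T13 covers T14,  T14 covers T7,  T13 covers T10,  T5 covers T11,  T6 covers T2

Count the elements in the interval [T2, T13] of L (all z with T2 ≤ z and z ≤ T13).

8

The interval [T2, T13] = {T10, T11, T13, T14, T2, T5, T6, T7}, which has 8 elements.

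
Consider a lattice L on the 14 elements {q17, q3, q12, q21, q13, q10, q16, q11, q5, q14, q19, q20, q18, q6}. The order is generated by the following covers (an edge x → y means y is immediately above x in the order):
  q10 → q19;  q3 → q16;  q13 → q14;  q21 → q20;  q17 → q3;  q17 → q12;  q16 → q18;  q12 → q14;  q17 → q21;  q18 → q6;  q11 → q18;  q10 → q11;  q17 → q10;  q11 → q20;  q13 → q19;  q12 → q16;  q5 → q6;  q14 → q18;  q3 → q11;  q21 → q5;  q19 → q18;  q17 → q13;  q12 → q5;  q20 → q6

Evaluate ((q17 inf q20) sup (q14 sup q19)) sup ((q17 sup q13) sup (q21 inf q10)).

q17 ∧ q20 = q17
q14 ∨ q19 = q18
q17 ∨ q18 = q18
q17 ∨ q13 = q13
q21 ∧ q10 = q17
q13 ∨ q17 = q13
q18 ∨ q13 = q18

q18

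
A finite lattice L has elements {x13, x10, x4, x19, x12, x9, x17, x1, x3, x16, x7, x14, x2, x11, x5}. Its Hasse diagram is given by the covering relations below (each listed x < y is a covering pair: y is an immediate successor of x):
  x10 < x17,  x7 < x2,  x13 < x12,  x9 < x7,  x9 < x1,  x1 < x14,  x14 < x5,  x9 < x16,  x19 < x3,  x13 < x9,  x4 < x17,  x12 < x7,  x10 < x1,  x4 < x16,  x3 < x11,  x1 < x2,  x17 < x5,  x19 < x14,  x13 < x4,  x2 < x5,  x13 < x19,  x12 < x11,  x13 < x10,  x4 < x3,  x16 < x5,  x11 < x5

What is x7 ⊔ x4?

x5

Common upper bounds of {x7, x4}: x5.
The least among these is x5.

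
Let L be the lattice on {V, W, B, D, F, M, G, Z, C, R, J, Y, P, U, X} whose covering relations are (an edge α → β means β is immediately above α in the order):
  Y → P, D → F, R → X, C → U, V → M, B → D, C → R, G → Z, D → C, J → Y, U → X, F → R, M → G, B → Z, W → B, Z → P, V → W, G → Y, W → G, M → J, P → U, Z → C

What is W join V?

Common upper bounds of {W, V}: B, C, D, F, G, P, R, U, W, X, Y, Z.
The least among these is W.

W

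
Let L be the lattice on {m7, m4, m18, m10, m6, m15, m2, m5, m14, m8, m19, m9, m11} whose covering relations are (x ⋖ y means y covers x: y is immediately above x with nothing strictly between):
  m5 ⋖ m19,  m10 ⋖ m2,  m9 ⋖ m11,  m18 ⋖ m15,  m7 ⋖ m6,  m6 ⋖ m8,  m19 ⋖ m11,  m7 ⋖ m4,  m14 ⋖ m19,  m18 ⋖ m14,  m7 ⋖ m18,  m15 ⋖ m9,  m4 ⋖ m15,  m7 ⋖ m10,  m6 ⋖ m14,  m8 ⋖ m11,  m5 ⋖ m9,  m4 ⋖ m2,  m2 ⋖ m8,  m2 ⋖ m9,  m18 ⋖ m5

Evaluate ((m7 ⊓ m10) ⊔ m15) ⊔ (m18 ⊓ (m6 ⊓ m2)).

m15

m7 ∧ m10 = m7
m7 ∨ m15 = m15
m6 ∧ m2 = m7
m18 ∧ m7 = m7
m15 ∨ m7 = m15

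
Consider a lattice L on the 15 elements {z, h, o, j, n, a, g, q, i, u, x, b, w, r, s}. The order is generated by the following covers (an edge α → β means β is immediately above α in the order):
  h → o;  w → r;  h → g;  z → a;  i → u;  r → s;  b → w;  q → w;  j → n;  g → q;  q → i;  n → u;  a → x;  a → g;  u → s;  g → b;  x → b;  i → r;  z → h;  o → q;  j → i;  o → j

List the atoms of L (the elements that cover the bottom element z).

a, h

The atoms are exactly the elements that cover z: a, h.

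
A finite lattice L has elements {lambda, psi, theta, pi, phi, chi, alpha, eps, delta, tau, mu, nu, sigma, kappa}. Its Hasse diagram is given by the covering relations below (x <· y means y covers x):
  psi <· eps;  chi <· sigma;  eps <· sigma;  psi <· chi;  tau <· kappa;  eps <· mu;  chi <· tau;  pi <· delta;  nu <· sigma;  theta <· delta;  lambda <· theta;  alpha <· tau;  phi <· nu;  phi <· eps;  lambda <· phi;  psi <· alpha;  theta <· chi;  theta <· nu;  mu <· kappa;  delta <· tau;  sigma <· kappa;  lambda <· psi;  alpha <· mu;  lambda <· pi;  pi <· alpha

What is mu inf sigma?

eps

Common lower bounds of {mu, sigma}: eps, lambda, phi, psi.
The greatest among these is eps.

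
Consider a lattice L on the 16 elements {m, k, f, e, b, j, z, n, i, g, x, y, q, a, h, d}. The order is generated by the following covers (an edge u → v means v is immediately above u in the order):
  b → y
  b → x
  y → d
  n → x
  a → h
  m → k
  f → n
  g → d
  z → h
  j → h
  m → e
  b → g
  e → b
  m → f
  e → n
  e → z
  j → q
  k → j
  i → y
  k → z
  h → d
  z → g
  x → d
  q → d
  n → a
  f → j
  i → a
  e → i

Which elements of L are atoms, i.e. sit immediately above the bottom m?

e, f, k

The atoms are exactly the elements that cover m: e, f, k.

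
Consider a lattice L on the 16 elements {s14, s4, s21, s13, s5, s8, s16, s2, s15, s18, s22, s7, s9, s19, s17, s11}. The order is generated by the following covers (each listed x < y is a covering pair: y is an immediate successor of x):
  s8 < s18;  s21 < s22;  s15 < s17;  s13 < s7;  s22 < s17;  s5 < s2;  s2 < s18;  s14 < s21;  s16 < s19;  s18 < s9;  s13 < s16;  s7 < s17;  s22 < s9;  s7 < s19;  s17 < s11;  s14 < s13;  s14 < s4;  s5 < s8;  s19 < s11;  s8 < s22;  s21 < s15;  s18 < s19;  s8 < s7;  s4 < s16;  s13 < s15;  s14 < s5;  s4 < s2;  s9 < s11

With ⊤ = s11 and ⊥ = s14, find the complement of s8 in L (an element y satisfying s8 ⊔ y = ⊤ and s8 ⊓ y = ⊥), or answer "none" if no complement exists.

For every candidate y, either s8 ∨ y ≠ s11 or s8 ∧ y ≠ s14; no complement exists.

none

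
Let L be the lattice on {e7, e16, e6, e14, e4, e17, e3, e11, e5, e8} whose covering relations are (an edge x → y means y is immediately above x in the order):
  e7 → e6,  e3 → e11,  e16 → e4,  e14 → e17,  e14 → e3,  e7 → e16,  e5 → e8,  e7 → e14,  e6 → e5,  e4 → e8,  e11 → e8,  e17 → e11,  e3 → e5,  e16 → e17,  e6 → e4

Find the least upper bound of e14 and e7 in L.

Common upper bounds of {e14, e7}: e11, e14, e17, e3, e5, e8.
The least among these is e14.

e14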